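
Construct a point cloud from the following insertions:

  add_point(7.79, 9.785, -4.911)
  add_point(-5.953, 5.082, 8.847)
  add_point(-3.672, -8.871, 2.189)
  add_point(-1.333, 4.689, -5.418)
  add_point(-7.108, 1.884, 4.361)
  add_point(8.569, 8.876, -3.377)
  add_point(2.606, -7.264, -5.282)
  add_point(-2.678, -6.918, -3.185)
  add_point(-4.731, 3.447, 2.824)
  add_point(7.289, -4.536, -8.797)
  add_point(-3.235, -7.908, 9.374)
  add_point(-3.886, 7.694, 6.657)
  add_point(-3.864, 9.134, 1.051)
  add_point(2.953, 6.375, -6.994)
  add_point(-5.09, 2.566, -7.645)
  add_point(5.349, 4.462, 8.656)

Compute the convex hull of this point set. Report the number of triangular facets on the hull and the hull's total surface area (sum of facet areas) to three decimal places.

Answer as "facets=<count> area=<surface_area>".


facets=24 area=1013.686

14 of the 16 inputs are extreme points: [0, 1, 2, 4, 5, 6, 7, 9, 10, 11, 12, 13, 14, 15].

Area of each hull facet:
  f1: (p15, p9, p5) → 95.9536
  f2: (p15, p10, p9) → 142.9334
  f3: (p12, p14, p4) → 45.7824
  f4: (p13, p14, p9) → 52.8513
  f5: (p13, p12, p14) → 44.5311
  f6: (p1, p10, p4) → 32.7517
  f7: (p1, p15, p10) → 72.6497
  f8: (p1, p12, p4) → 23.4523
  f9: (p0, p9, p5) → 14.0554
  f10: (p0, p13, p9) → 35.8981
  f11: (p0, p13, p12) → 34.0230
  f12: (p0, p15, p5) → 8.1048
  f13: (p2, p10, p4) → 39.9183
  f14: (p2, p14, p4) → 68.9121
  f15: (p2, p7, p14) → 23.9170
  f16: (p6, p14, p9) → 41.0357
  f17: (p6, p7, p14) → 30.4429
  f18: (p6, p2, p7) → 14.5042
  f19: (p6, p10, p9) → 31.2387
  f20: (p6, p2, p10) → 26.0751
  f21: (p11, p1, p15) → 19.6563
  f22: (p11, p1, p12) → 8.2717
  f23: (p11, p0, p15) → 72.9753
  f24: (p11, p0, p12) → 33.7517
Σ area = 1013.686

Check V−E+F: 14 − 36 + 24 = 2.


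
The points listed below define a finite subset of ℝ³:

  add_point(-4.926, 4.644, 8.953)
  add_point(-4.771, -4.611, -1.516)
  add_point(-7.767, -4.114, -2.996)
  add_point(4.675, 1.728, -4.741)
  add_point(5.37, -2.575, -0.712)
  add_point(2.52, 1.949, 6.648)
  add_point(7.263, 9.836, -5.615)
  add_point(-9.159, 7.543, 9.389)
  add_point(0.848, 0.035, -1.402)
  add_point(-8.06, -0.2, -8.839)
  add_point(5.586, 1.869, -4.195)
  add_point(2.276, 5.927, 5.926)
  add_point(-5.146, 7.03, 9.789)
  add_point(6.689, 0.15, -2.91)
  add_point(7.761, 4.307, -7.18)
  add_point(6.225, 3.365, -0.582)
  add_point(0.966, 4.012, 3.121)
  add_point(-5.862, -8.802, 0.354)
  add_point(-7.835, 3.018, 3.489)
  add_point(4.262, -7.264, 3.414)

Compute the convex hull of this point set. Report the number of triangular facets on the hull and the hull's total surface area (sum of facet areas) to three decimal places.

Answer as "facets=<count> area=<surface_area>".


facets=22 area=930.021

Hull vertices (13/20): indices [0, 2, 5, 6, 7, 9, 11, 12, 13, 14, 15, 17, 19].

Triangle areas on the boundary:
  f1: (p9, p17, p14) → 105.5042
  f2: (p19, p17, p14) → 85.2624
  f3: (p6, p9, p7) → 174.4819
  f4: (p6, p9, p14) → 46.6599
  f5: (p2, p17, p7) → 51.1738
  f6: (p2, p9, p7) → 58.5981
  f7: (p2, p9, p17) → 9.2727
  f8: (p15, p6, p14) → 19.5041
  f9: (p15, p11, p6) → 31.5990
  f10: (p12, p6, p7) → 34.6994
  f11: (p12, p11, p6) → 39.9176
  f12: (p13, p19, p14) → 3.4005
  f13: (p13, p15, p14) → 12.0102
  f14: (p13, p15, p19) → 19.6653
  f15: (p5, p15, p19) → 40.0247
  f16: (p5, p15, p11) → 15.9426
  f17: (p5, p12, p19) → 32.9618
  f18: (p5, p12, p11) → 17.0062
  f19: (p0, p12, p7) → 5.0818
  f20: (p0, p12, p19) → 10.3077
  f21: (p0, p17, p7) → 36.3115
  f22: (p0, p19, p17) → 80.6359
Σ area = 930.021

Euler: V−E+F = 13−33+22 = 2.


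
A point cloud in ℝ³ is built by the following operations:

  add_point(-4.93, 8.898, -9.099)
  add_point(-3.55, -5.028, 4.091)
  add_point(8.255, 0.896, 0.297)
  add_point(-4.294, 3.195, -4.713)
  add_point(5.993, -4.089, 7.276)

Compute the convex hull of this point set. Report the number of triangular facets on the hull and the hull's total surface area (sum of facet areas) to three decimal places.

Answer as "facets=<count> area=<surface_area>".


facets=6 area=336.354

Extreme-point indices: [0, 1, 2, 3, 4] — 5 of 5 on the boundary.

Per-facet area ½‖(b−a)×(c−a)‖:
  f1: (p4, p2, p0) → 70.6023
  f2: (p4, p1, p0) → 94.8465
  f3: (p4, p1, p2) → 44.7656
  f4: (p3, p2, p0) → 44.5682
  f5: (p3, p1, p0) → 7.1844
  f6: (p3, p1, p2) → 74.3871
Σ area = 336.354

Check V−E+F: 5 − 9 + 6 = 2.


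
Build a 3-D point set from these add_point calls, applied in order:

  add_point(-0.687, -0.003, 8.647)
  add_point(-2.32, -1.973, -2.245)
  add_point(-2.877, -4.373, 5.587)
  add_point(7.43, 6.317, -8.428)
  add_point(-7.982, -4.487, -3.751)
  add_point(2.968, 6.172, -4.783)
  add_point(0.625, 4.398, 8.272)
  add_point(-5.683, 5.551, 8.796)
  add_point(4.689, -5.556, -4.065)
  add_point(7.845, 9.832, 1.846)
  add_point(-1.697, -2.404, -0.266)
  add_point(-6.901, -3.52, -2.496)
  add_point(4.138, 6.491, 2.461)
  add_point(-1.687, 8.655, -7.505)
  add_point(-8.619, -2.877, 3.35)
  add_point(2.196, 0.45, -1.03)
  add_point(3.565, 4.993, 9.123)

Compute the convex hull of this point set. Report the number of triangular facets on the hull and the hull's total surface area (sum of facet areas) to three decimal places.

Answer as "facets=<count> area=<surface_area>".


10 of the 17 inputs are extreme points: [0, 2, 3, 4, 7, 8, 9, 13, 14, 16].

Facet areas (half cross-product norm):
  f1: (p3, p8, p9) → 70.3154
  f2: (p13, p3, p9) → 50.9101
  f3: (p16, p8, p9) → 78.5048
  f4: (p4, p13, p14) → 54.7860
  f5: (p4, p3, p8) → 81.4793
  f6: (p4, p13, p3) → 69.5409
  f7: (p2, p4, p14) → 22.6486
  f8: (p2, p4, p8) → 60.2671
  f9: (p7, p13, p9) → 100.1190
  f10: (p7, p16, p9) → 41.6760
  f11: (p7, p13, p14) → 85.5217
  f12: (p7, p2, p14) → 32.1155
  f13: (p0, p16, p8) → 48.6225
  f14: (p0, p2, p8) → 34.3498
  f15: (p0, p7, p16) → 24.3530
  f16: (p0, p7, p2) → 20.4123
Σ area = 875.622

Euler: V−E+F = 10−24+16 = 2.

facets=16 area=875.622


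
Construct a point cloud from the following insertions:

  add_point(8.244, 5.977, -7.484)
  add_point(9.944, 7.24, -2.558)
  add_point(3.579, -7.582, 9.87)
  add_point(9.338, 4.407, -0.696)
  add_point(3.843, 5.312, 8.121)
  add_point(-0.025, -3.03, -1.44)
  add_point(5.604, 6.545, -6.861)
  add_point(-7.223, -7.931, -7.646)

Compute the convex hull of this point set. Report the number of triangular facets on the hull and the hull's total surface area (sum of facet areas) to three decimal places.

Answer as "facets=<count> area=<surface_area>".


Hull vertices (7/8): indices [0, 1, 2, 3, 4, 6, 7].

Per-facet area ½‖(b−a)×(c−a)‖:
  f1: (p0, p2, p7) → 195.4159
  f2: (p4, p2, p7) → 133.4274
  f3: (p3, p0, p1) → 8.9465
  f4: (p3, p0, p2) → 42.5870
  f5: (p3, p4, p1) → 15.7684
  f6: (p3, p4, p2) → 67.8123
  f7: (p6, p0, p7) → 23.6919
  f8: (p6, p4, p7) → 145.7868
  f9: (p6, p0, p1) → 7.4216
  f10: (p6, p4, p1) → 37.1980
Σ area = 678.056

Euler: V−E+F = 7−15+10 = 2.

facets=10 area=678.056


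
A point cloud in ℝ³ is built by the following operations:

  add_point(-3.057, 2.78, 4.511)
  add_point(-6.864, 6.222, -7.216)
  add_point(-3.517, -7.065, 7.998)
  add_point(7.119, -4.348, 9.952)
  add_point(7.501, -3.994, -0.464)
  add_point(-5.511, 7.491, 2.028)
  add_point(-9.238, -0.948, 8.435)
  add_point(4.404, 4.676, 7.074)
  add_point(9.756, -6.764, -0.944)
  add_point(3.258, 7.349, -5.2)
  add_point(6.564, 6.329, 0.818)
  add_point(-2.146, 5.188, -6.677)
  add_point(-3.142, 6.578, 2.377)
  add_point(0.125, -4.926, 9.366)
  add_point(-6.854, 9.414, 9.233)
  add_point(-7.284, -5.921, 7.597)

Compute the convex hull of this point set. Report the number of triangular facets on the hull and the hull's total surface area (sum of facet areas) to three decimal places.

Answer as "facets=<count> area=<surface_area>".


facets=20 area=992.315

Extreme-point indices: [1, 2, 3, 6, 7, 8, 9, 10, 11, 13, 14, 15] — 12 of 16 on the boundary.

Per-facet area ½‖(b−a)×(c−a)‖:
  f1: (p1, p14, p6) → 86.2888
  f2: (p10, p3, p8) → 72.0812
  f3: (p2, p3, p8) → 63.9343
  f4: (p11, p1, p8) → 24.3377
  f5: (p9, p1, p14) → 85.0061
  f6: (p9, p10, p14) → 55.9834
  f7: (p9, p11, p1) → 8.2585
  f8: (p9, p10, p8) → 46.7012
  f9: (p9, p11, p8) → 48.0568
  f10: (p7, p3, p14) → 51.0725
  f11: (p7, p10, p14) → 39.5603
  f12: (p7, p10, p3) → 30.7648
  f13: (p13, p2, p3) → 7.4284
  f14: (p13, p14, p6) → 53.7002
  f15: (p13, p3, p14) → 52.3598
  f16: (p15, p1, p8) → 172.0307
  f17: (p15, p2, p8) → 21.7372
  f18: (p15, p1, p6) → 46.1338
  f19: (p15, p13, p6) → 20.3804
  f20: (p15, p13, p2) → 6.4987
Σ area = 992.315

Euler characteristic 12−30+20 = 2 ✓


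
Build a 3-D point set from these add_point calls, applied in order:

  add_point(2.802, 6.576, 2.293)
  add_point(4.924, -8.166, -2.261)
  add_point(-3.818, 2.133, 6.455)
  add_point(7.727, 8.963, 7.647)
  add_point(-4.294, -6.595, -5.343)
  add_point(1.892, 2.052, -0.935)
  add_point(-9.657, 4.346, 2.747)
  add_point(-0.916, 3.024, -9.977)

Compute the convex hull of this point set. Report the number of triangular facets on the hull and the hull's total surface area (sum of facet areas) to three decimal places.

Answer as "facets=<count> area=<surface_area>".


facets=8 area=680.919

Hull vertices (6/8): indices [1, 2, 3, 4, 6, 7].

Per-facet area ½‖(b−a)×(c−a)‖:
  f1: (p7, p3, p6) → 138.2507
  f2: (p7, p1, p3) → 139.3252
  f3: (p4, p7, p6) → 78.0439
  f4: (p4, p7, p1) → 55.1226
  f5: (p2, p3, p6) → 39.8375
  f6: (p2, p1, p3) → 107.7796
  f7: (p2, p4, p6) → 51.5516
  f8: (p2, p4, p1) → 71.0081
Σ area = 680.919

Euler: V−E+F = 6−12+8 = 2.


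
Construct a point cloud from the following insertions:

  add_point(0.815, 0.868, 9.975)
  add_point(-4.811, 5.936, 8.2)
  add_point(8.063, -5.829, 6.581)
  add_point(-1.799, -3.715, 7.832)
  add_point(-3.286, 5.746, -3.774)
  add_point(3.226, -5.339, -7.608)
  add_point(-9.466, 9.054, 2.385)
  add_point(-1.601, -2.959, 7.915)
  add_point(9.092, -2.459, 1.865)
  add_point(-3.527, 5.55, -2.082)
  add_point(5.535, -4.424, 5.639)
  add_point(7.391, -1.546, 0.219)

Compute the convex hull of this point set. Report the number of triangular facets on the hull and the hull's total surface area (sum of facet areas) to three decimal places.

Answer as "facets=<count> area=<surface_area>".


Extreme-point indices: [0, 1, 2, 3, 4, 5, 6, 8, 11] — 9 of 12 on the boundary.

Area of each hull facet:
  f1: (p2, p5, p8) → 30.6303
  f2: (p3, p5, p6) → 128.7953
  f3: (p3, p2, p5) → 74.6274
  f4: (p4, p5, p6) → 37.3001
  f5: (p0, p2, p8) → 30.7139
  f6: (p0, p3, p2) → 28.1509
  f7: (p11, p5, p8) → 9.0296
  f8: (p11, p4, p8) → 6.9489
  f9: (p11, p4, p5) → 60.6606
  f10: (p1, p0, p8) → 39.9613
  f11: (p1, p4, p6) → 37.6386
  f12: (p1, p4, p8) → 92.9487
  f13: (p1, p3, p6) → 35.0428
  f14: (p1, p0, p3) → 22.0188
Σ area = 634.467

Check V−E+F: 9 − 21 + 14 = 2.

facets=14 area=634.467


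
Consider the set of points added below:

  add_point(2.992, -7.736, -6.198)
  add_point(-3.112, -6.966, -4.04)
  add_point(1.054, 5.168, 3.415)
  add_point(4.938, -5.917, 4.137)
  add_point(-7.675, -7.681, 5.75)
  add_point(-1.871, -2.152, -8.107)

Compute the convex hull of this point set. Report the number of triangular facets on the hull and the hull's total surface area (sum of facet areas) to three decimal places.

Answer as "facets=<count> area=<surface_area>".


6 of the 6 inputs are extreme points: [0, 1, 2, 3, 4, 5].

Triangle areas on the boundary:
  f1: (p2, p3, p4) → 74.2009
  f2: (p5, p2, p4) → 99.3717
  f3: (p0, p3, p4) → 68.2813
  f4: (p0, p2, p3) → 62.7454
  f5: (p0, p5, p2) → 53.3259
  f6: (p1, p5, p4) → 24.7027
  f7: (p1, p0, p4) → 25.6693
  f8: (p1, p0, p5) → 19.9613
Σ area = 428.259

Euler: V−E+F = 6−12+8 = 2.

facets=8 area=428.259


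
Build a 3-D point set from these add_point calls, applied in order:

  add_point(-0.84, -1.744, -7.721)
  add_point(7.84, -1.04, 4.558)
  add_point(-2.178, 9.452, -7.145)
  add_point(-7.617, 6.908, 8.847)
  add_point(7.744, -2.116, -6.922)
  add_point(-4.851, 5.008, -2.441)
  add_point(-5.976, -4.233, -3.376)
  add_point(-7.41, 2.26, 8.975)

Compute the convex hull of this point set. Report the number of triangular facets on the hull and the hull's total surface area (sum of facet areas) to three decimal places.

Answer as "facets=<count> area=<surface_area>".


8 of the 8 inputs are extreme points: [0, 1, 2, 3, 4, 5, 6, 7].

Facet areas (half cross-product norm):
  f1: (p2, p1, p3) → 137.8193
  f2: (p4, p6, p1) → 80.4953
  f3: (p4, p2, p1) → 87.7612
  f4: (p7, p1, p3) → 36.6576
  f5: (p7, p6, p3) → 29.2727
  f6: (p7, p6, p1) → 102.6725
  f7: (p5, p6, p3) → 53.6527
  f8: (p5, p2, p3) → 31.9736
  f9: (p5, p2, p6) → 26.0623
  f10: (p0, p2, p6) → 39.4235
  f11: (p0, p4, p6) → 23.7485
  f12: (p0, p4, p2) → 48.1173
Σ area = 697.656

Check V−E+F: 8 − 18 + 12 = 2.

facets=12 area=697.656


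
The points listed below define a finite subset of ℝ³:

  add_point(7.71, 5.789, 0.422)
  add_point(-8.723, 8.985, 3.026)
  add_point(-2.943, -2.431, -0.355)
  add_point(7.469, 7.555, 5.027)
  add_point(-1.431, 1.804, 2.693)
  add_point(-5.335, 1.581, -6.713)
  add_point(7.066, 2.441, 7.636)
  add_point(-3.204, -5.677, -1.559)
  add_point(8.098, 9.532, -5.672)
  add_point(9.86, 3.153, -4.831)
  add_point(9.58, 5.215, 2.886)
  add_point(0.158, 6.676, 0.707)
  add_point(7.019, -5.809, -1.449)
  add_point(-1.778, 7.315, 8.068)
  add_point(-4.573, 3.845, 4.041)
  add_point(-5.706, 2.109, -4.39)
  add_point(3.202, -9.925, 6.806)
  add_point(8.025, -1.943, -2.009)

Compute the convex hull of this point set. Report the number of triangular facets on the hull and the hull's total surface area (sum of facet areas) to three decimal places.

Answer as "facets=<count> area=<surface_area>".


facets=18 area=937.430

Points on the hull: [1, 3, 5, 6, 7, 8, 9, 10, 12, 13, 16] (11 of 18).

Per-facet area ½‖(b−a)×(c−a)‖:
  f1: (p7, p16, p1) → 87.8534
  f2: (p7, p5, p1) → 57.8479
  f3: (p8, p3, p1) → 88.9676
  f4: (p8, p5, p1) → 98.6002
  f5: (p8, p5, p9) → 50.5149
  f6: (p13, p16, p1) → 73.2929
  f7: (p13, p3, p1) → 34.9886
  f8: (p10, p8, p9) → 26.4186
  f9: (p10, p8, p3) → 18.3003
  f10: (p12, p5, p9) → 72.5586
  f11: (p12, p7, p5) → 45.3191
  f12: (p12, p7, p16) → 47.4512
  f13: (p12, p10, p9) → 39.7063
  f14: (p12, p10, p16) → 59.7127
  f15: (p6, p10, p16) → 33.7592
  f16: (p6, p10, p3) → 10.6091
  f17: (p6, p13, p16) → 64.2604
  f18: (p6, p13, p3) → 27.2686
Σ area = 937.430

Euler: V−E+F = 11−27+18 = 2.


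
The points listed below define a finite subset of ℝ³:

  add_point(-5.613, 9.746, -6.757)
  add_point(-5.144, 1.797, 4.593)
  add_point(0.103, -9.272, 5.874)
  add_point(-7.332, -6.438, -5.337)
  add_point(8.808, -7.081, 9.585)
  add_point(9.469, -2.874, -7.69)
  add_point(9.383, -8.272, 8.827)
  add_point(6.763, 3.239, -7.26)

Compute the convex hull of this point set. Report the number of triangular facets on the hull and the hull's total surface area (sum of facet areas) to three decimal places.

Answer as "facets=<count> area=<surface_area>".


Points on the hull: [0, 1, 2, 3, 4, 5, 6, 7] (8 of 8).

Facet areas (half cross-product norm):
  f1: (p0, p5, p3) → 134.2780
  f2: (p1, p0, p3) → 87.4370
  f3: (p1, p4, p0) → 99.3292
  f4: (p2, p5, p3) → 110.6517
  f5: (p2, p1, p3) → 73.2950
  f6: (p2, p1, p4) → 58.3674
  f7: (p7, p0, p5) → 29.0911
  f8: (p7, p4, p5) → 59.0207
  f9: (p7, p4, p0) → 132.4396
  f10: (p6, p4, p5) → 12.8836
  f11: (p6, p2, p5) → 82.3502
  f12: (p6, p2, p4) → 7.4004
Σ area = 886.544

Euler characteristic 8−18+12 = 2 ✓

facets=12 area=886.544


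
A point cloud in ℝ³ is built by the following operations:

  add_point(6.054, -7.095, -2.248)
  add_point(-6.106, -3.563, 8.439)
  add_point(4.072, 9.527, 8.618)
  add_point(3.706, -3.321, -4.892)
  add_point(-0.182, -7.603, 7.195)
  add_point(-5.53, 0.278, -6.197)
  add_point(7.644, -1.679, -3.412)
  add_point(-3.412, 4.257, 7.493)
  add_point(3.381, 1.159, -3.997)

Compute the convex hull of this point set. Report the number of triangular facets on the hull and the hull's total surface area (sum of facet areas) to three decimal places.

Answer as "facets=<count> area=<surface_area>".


facets=14 area=646.172

Extreme-point indices: [0, 1, 2, 3, 4, 5, 6, 7, 8] — 9 of 9 on the boundary.

Per-facet area ½‖(b−a)×(c−a)‖:
  f1: (p4, p2, p1) → 60.2321
  f2: (p4, p5, p1) → 55.0160
  f3: (p7, p2, p1) → 23.7546
  f4: (p7, p5, p1) → 58.7946
  f5: (p7, p5, p2) → 61.1156
  f6: (p8, p2, p6) → 38.4748
  f7: (p8, p5, p2) → 66.7460
  f8: (p0, p2, p6) → 43.9323
  f9: (p0, p4, p2) → 99.6991
  f10: (p0, p4, p5) → 79.4064
  f11: (p3, p0, p6) → 11.1469
  f12: (p3, p0, p5) → 17.1350
  f13: (p3, p8, p6) → 9.6571
  f14: (p3, p8, p5) → 21.0618
Σ area = 646.172

Check V−E+F: 9 − 21 + 14 = 2.


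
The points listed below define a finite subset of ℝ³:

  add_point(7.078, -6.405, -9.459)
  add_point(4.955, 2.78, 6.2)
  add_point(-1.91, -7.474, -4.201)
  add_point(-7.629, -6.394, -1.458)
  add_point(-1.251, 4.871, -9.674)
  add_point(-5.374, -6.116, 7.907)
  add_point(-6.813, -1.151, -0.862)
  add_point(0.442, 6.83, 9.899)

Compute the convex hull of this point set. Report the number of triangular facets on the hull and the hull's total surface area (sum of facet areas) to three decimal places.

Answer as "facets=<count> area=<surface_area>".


facets=12 area=749.142

Hull vertices (8/8): indices [0, 1, 2, 3, 4, 5, 6, 7].

Per-facet area ½‖(b−a)×(c−a)‖:
  f1: (p6, p4, p3) → 28.1842
  f2: (p6, p4, p7) → 91.6288
  f3: (p6, p5, p3) → 25.3415
  f4: (p6, p5, p7) → 70.3645
  f5: (p2, p5, p3) → 30.3026
  f6: (p2, p5, p0) → 47.0828
  f7: (p2, p4, p3) → 43.4086
  f8: (p2, p4, p0) → 66.5855
  f9: (p1, p5, p0) → 124.4602
  f10: (p1, p5, p7) → 48.0541
  f11: (p1, p4, p0) → 113.7663
  f12: (p1, p4, p7) → 59.9629
Σ area = 749.142

Euler characteristic 8−18+12 = 2 ✓


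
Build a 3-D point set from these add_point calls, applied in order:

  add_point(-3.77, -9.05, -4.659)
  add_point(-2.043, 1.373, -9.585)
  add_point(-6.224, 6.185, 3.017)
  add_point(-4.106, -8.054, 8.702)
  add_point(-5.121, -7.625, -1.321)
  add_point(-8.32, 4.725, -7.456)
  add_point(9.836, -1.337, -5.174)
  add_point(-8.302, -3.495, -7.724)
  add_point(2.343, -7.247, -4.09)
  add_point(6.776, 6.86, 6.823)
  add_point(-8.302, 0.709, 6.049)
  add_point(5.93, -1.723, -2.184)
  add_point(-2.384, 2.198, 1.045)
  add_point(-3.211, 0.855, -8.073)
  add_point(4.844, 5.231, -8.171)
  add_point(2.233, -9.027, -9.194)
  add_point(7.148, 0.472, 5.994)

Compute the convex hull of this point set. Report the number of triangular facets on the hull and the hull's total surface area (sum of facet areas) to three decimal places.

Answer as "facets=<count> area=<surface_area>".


facets=24 area=1091.627

14 of the 17 inputs are extreme points: [0, 1, 2, 3, 4, 5, 6, 7, 8, 9, 10, 14, 15, 16].

Facet areas (half cross-product norm):
  f1: (p16, p9, p6) → 35.8947
  f2: (p2, p10, p5) → 34.1990
  f3: (p2, p10, p9) → 43.6850
  f4: (p14, p15, p6) → 50.6311
  f5: (p14, p9, p6) → 63.0211
  f6: (p14, p2, p5) → 70.3432
  f7: (p14, p2, p9) → 94.3297
  f8: (p7, p15, p0) → 28.5801
  f9: (p7, p10, p5) → 56.0438
  f10: (p8, p15, p6) → 25.8010
  f11: (p4, p7, p0) → 14.9771
  f12: (p3, p10, p9) → 81.8978
  f13: (p3, p16, p9) → 39.6779
  f14: (p3, p7, p10) → 72.5162
  f15: (p3, p4, p7) → 23.1626
  f16: (p3, p16, p6) → 80.4925
  f17: (p3, p8, p6) → 60.2252
  f18: (p3, p4, p0) → 11.5575
  f19: (p3, p15, p0) → 39.5285
  f20: (p3, p8, p15) → 22.5322
  f21: (p1, p14, p5) → 26.4744
  f22: (p1, p14, p15) → 44.8318
  f23: (p1, p7, p5) → 27.0848
  f24: (p1, p7, p15) → 44.1395
Σ area = 1091.627

Euler characteristic 14−36+24 = 2 ✓


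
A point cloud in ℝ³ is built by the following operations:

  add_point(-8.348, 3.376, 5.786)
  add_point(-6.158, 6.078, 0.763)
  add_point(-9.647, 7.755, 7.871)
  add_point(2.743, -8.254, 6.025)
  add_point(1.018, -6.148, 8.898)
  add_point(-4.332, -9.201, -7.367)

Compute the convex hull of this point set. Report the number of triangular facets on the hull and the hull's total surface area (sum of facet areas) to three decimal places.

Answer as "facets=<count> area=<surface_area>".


facets=8 area=453.119

Hull vertices (6/6): indices [0, 1, 2, 3, 4, 5].

Area of each hull facet:
  f1: (p4, p5, p3) → 26.4986
  f2: (p1, p5, p2) → 54.2691
  f3: (p1, p5, p3) → 119.9565
  f4: (p1, p4, p2) → 65.8592
  f5: (p1, p4, p3) → 31.4928
  f6: (p0, p5, p2) → 16.2926
  f7: (p0, p4, p2) → 24.9859
  f8: (p0, p4, p5) → 113.7646
Σ area = 453.119

Euler: V−E+F = 6−12+8 = 2.


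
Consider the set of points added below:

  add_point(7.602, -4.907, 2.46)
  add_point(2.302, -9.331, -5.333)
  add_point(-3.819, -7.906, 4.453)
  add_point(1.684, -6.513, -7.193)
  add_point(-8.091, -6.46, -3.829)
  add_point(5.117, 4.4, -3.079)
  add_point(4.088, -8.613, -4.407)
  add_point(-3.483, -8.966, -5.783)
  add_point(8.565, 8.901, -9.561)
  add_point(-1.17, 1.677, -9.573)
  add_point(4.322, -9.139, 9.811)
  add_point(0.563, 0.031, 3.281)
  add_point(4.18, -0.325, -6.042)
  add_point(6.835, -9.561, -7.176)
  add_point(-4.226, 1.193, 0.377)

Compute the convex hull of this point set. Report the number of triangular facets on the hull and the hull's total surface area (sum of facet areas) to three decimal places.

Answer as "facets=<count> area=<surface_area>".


facets=20 area=854.083

Points on the hull: [0, 1, 2, 4, 5, 7, 8, 9, 10, 11, 13, 14] (12 of 15).

Area of each hull facet:
  f1: (p9, p13, p8) → 84.8682
  f2: (p9, p14, p4) → 47.9800
  f3: (p9, p14, p8) → 60.9478
  f4: (p1, p10, p13) → 36.2253
  f5: (p0, p13, p8) → 95.0005
  f6: (p0, p10, p8) → 36.4299
  f7: (p0, p10, p13) → 42.2944
  f8: (p2, p14, p4) → 40.2740
  f9: (p2, p14, p10) → 45.5142
  f10: (p11, p14, p8) → 49.9470
  f11: (p11, p14, p10) → 24.1916
  f12: (p7, p9, p4) → 31.9869
  f13: (p7, p9, p13) → 59.0397
  f14: (p7, p1, p13) → 6.3647
  f15: (p7, p2, p4) → 26.1516
  f16: (p7, p1, p10) → 43.4501
  f17: (p7, p2, p10) → 43.7315
  f18: (p5, p10, p8) → 32.7352
  f19: (p5, p11, p8) → 4.6695
  f20: (p5, p11, p10) → 42.2806
Σ area = 854.083

Euler: V−E+F = 12−30+20 = 2.


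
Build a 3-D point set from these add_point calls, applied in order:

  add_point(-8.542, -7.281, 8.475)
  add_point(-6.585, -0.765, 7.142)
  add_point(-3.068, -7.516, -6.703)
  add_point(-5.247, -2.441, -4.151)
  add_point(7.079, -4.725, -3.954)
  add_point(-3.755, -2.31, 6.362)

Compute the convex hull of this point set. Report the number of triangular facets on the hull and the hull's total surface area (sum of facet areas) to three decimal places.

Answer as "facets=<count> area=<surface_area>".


facets=8 area=343.474

Hull vertices (6/6): indices [0, 1, 2, 3, 4, 5].

Triangle areas on the boundary:
  f1: (p2, p4, p0) → 87.5117
  f2: (p3, p1, p0) → 39.7030
  f3: (p3, p2, p0) → 41.6828
  f4: (p3, p1, p4) → 71.4872
  f5: (p3, p2, p4) → 33.0850
  f6: (p5, p4, p0) → 45.1668
  f7: (p5, p1, p0) → 11.3661
  f8: (p5, p1, p4) → 13.4715
Σ area = 343.474

Euler characteristic 6−12+8 = 2 ✓


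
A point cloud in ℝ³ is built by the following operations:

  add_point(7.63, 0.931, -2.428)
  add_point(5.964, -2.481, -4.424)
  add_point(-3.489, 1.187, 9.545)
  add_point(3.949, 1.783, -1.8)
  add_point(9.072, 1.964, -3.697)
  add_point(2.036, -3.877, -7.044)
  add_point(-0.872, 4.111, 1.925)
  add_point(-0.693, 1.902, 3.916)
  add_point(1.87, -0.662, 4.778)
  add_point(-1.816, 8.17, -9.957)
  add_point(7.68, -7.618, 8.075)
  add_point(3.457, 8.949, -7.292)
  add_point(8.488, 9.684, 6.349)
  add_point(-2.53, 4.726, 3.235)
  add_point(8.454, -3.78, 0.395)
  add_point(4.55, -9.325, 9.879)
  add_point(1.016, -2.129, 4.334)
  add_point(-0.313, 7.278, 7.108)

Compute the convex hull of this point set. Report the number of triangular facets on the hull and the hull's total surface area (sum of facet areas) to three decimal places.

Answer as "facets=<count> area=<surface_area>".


12 of the 18 inputs are extreme points: [1, 2, 4, 5, 9, 10, 11, 12, 13, 14, 15, 17].

Area of each hull facet:
  f1: (p12, p15, p2) → 99.4298
  f2: (p5, p15, p2) → 111.3376
  f3: (p10, p12, p4) → 93.9936
  f4: (p10, p12, p15) → 29.9994
  f5: (p10, p5, p15) → 32.1152
  f6: (p9, p5, p2) → 116.9038
  f7: (p14, p10, p4) → 14.2641
  f8: (p14, p10, p5) → 33.5097
  f9: (p17, p12, p2) → 24.8837
  f10: (p17, p9, p12) → 78.5221
  f11: (p11, p12, p4) → 60.3209
  f12: (p11, p9, p12) → 29.5799
  f13: (p11, p5, p4) → 46.7075
  f14: (p11, p9, p5) → 37.5269
  f15: (p1, p5, p4) → 8.8479
  f16: (p1, p14, p4) → 15.0144
  f17: (p1, p14, p5) → 9.0845
  f18: (p13, p9, p2) → 13.1311
  f19: (p13, p17, p2) → 17.5440
  f20: (p13, p17, p9) → 28.5832
Σ area = 901.299

Check V−E+F: 12 − 30 + 20 = 2.

facets=20 area=901.299


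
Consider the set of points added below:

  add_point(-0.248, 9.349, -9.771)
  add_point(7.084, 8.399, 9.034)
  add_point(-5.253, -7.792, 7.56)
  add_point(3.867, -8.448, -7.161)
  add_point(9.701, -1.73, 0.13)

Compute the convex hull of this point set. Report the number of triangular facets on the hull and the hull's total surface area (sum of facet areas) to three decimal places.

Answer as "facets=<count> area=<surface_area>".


facets=6 area=794.028

Extreme-point indices: [0, 1, 2, 3, 4] — 5 of 5 on the boundary.

Facet areas (half cross-product norm):
  f1: (p1, p4, p2) → 120.0324
  f2: (p1, p0, p2) → 199.6843
  f3: (p1, p0, p4) → 120.2465
  f4: (p3, p4, p2) → 95.2800
  f5: (p3, p0, p2) → 159.7918
  f6: (p3, p0, p4) → 98.9927
Σ area = 794.028

Check V−E+F: 5 − 9 + 6 = 2.


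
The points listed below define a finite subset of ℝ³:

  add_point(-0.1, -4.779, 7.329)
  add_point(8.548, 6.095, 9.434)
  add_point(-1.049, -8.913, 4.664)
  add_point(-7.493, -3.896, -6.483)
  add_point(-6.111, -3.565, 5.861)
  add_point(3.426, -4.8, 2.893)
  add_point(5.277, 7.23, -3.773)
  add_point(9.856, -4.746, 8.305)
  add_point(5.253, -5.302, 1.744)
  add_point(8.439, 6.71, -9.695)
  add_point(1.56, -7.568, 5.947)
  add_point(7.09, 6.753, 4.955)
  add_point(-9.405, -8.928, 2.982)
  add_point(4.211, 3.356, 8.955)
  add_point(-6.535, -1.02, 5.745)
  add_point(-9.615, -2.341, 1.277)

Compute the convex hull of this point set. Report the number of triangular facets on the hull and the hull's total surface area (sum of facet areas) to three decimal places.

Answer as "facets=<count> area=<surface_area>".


facets=26 area=973.782

15 of the 16 inputs are extreme points: [0, 1, 2, 3, 4, 6, 7, 8, 9, 10, 11, 12, 13, 14, 15].

Per-facet area ½‖(b−a)×(c−a)‖:
  f1: (p3, p6, p15) → 70.0470
  f2: (p9, p3, p6) → 56.9977
  f3: (p9, p1, p7) → 104.7929
  f4: (p9, p11, p6) → 19.5197
  f5: (p9, p11, p1) → 14.5621
  f6: (p14, p11, p1) → 36.9267
  f7: (p14, p6, p15) → 48.1636
  f8: (p14, p11, p6) → 69.7497
  f9: (p8, p9, p7) → 62.3079
  f10: (p8, p9, p3) → 123.7609
  f11: (p13, p0, p4) → 27.9996
  f12: (p13, p14, p1) → 7.6014
  f13: (p13, p14, p4) → 15.2330
  f14: (p13, p1, p7) → 25.4719
  f15: (p13, p0, p7) → 41.0561
  f16: (p12, p0, p4) → 19.9861
  f17: (p12, p3, p15) → 27.8600
  f18: (p12, p14, p15) → 19.0089
  f19: (p12, p14, p4) → 6.6608
  f20: (p2, p12, p0) → 20.4171
  f21: (p2, p8, p7) → 30.8815
  f22: (p2, p8, p3) → 53.8529
  f23: (p2, p12, p3) → 46.4054
  f24: (p10, p0, p7) → 15.9511
  f25: (p10, p2, p7) → 2.9489
  f26: (p10, p2, p0) → 5.6186
Σ area = 973.782

Euler: V−E+F = 15−39+26 = 2.


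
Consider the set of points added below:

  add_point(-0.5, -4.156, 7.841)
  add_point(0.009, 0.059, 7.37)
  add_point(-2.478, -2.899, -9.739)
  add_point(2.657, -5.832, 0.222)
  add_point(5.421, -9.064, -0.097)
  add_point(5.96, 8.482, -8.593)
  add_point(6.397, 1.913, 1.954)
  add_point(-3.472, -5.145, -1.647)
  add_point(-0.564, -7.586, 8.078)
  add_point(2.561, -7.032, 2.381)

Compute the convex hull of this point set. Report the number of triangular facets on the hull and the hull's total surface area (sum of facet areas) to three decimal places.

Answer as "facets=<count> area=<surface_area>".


facets=12 area=572.914

Hull vertices (8/10): indices [0, 1, 2, 4, 5, 6, 7, 8].

Area of each hull facet:
  f1: (p5, p4, p6) → 65.0362
  f2: (p8, p4, p7) → 44.7354
  f3: (p8, p4, p6) → 55.7581
  f4: (p2, p4, p7) → 41.1382
  f5: (p2, p5, p4) → 98.7568
  f6: (p0, p8, p7) → 17.1666
  f7: (p1, p8, p6) → 31.1921
  f8: (p1, p0, p8) → 0.8011
  f9: (p1, p5, p6) → 41.6836
  f10: (p1, p0, p7) → 21.3319
  f11: (p1, p2, p7) → 36.3141
  f12: (p1, p2, p5) → 119.0001
Σ area = 572.914

Check V−E+F: 8 − 18 + 12 = 2.


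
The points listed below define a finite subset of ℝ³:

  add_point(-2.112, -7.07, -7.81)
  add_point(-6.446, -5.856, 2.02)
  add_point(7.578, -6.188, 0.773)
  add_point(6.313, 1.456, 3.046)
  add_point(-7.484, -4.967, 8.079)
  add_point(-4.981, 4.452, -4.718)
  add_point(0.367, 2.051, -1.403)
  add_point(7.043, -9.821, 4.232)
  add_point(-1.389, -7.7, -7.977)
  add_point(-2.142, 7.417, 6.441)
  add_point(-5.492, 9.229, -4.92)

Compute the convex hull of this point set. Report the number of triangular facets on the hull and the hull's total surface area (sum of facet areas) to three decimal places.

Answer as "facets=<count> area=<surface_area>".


Hull vertices (10/11): indices [0, 1, 2, 3, 4, 5, 7, 8, 9, 10].

Facet areas (half cross-product norm):
  f1: (p8, p10, p2) → 111.3201
  f2: (p9, p10, p4) → 80.5700
  f3: (p1, p10, p4) → 49.4831
  f4: (p7, p9, p4) → 106.6161
  f5: (p7, p8, p2) → 30.2240
  f6: (p7, p1, p4) → 44.1528
  f7: (p7, p1, p8) → 76.2575
  f8: (p3, p10, p2) → 59.1585
  f9: (p3, p9, p10) → 65.2311
  f10: (p3, p7, p2) → 17.9541
  f11: (p3, p7, p9) → 51.2193
  f12: (p0, p8, p10) → 4.9080
  f13: (p0, p1, p8) → 4.4738
  f14: (p5, p1, p10) → 16.3612
  f15: (p5, p0, p10) → 9.4620
  f16: (p5, p0, p1) → 59.9352
Σ area = 787.327

Check V−E+F: 10 − 24 + 16 = 2.

facets=16 area=787.327


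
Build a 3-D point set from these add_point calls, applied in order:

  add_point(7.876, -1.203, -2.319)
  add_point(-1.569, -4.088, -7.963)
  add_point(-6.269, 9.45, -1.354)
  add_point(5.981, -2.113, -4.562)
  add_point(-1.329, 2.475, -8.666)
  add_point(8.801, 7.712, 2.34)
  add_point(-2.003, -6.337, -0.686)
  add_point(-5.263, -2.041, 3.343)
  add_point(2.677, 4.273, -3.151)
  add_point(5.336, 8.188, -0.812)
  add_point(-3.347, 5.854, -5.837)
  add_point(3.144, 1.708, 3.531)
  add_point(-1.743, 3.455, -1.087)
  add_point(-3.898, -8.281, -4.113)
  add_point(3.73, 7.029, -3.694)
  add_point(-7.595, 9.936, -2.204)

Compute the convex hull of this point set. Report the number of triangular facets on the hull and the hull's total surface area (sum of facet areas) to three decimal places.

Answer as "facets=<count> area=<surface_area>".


facets=24 area=644.760

14 of the 16 inputs are extreme points: [0, 1, 2, 3, 4, 5, 6, 7, 9, 10, 11, 13, 14, 15].

Area of each hull facet:
  f1: (p7, p13, p15) → 63.2076
  f2: (p1, p13, p15) → 48.8810
  f3: (p1, p4, p15) → 32.0968
  f4: (p2, p5, p15) → 4.6873
  f5: (p2, p7, p15) → 8.6948
  f6: (p2, p7, p5) → 93.6197
  f7: (p11, p7, p5) → 15.8947
  f8: (p9, p5, p15) → 18.1304
  f9: (p9, p14, p15) → 19.9254
  f10: (p9, p14, p5) → 4.2529
  f11: (p10, p4, p15) → 3.8698
  f12: (p10, p14, p15) → 24.3922
  f13: (p10, p14, p4) → 18.0202
  f14: (p0, p11, p5) → 32.6237
  f15: (p0, p14, p5) → 34.9074
  f16: (p6, p7, p13) → 12.3572
  f17: (p6, p11, p7) → 30.5376
  f18: (p6, p0, p13) → 21.7165
  f19: (p6, p0, p11) → 40.4078
  f20: (p3, p1, p13) → 25.3884
  f21: (p3, p0, p13) → 13.5977
  f22: (p3, p1, p4) → 27.4233
  f23: (p3, p14, p4) → 35.9078
  f24: (p3, p0, p14) → 14.2198
Σ area = 644.760

Euler: V−E+F = 14−36+24 = 2.


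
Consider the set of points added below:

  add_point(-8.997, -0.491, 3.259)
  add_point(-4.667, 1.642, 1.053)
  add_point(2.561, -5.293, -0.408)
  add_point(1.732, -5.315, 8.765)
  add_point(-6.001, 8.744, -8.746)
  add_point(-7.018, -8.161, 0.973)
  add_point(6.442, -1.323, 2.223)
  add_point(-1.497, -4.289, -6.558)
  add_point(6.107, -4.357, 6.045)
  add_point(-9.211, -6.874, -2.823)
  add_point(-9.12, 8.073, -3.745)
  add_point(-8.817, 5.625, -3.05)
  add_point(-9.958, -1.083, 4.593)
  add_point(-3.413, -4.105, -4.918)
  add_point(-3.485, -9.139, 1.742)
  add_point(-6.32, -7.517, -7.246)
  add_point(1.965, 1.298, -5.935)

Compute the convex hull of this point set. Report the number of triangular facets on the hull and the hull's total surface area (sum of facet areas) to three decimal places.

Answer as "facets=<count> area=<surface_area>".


Extreme-point indices: [2, 3, 4, 5, 6, 7, 8, 9, 10, 12, 14, 15, 16] — 13 of 17 on the boundary.

Triangle areas on the boundary:
  f1: (p10, p4, p6) → 56.4098
  f2: (p9, p10, p12) → 58.3866
  f3: (p9, p15, p4) → 43.4465
  f4: (p9, p10, p4) → 43.7865
  f5: (p16, p4, p6) → 37.9151
  f6: (p3, p10, p6) → 86.0402
  f7: (p3, p8, p6) → 10.4739
  f8: (p3, p10, p12) → 74.8846
  f9: (p3, p8, p14) → 24.7411
  f10: (p2, p15, p14) → 35.5229
  f11: (p2, p8, p14) → 27.1970
  f12: (p2, p8, p6) → 14.9352
  f13: (p2, p16, p6) → 26.0741
  f14: (p5, p15, p14) → 15.3321
  f15: (p5, p9, p15) → 11.1680
  f16: (p5, p9, p12) → 19.3424
  f17: (p5, p3, p12) → 49.8319
  f18: (p5, p3, p14) → 14.7927
  f19: (p7, p15, p4) → 39.6951
  f20: (p7, p16, p4) → 36.6622
  f21: (p7, p2, p15) → 19.1434
  f22: (p7, p2, p16) → 23.7685
Σ area = 769.550

Check V−E+F: 13 − 33 + 22 = 2.

facets=22 area=769.550


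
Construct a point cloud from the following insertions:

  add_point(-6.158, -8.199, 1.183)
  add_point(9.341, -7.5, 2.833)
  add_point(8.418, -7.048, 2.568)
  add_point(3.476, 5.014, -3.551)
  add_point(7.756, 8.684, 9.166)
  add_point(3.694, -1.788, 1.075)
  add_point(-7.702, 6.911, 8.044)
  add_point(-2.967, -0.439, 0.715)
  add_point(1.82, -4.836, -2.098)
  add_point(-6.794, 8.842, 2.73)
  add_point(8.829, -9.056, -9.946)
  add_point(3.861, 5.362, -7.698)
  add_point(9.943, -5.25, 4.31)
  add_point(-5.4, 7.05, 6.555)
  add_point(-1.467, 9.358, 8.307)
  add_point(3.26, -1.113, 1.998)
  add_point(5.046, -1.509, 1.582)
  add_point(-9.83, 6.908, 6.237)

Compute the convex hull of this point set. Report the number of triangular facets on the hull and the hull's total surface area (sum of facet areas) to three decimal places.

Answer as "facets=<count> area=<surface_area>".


10 of the 18 inputs are extreme points: [0, 1, 4, 6, 9, 10, 11, 12, 14, 17].

Area of each hull facet:
  f1: (p10, p4, p12) → 92.6894
  f2: (p11, p10, p4) → 131.7066
  f3: (p6, p4, p12) → 116.3372
  f4: (p9, p11, p4) → 113.4766
  f5: (p0, p6, p17) → 22.8089
  f6: (p0, p6, p12) → 137.3386
  f7: (p0, p11, p10) → 132.7295
  f8: (p0, p9, p17) → 41.0782
  f9: (p0, p9, p11) → 124.4596
  f10: (p14, p6, p4) → 13.5136
  f11: (p14, p9, p4) → 23.8920
  f12: (p14, p6, p17) → 6.3464
  f13: (p14, p9, p17) → 19.3861
  f14: (p1, p10, p12) → 13.6749
  f15: (p1, p0, p12) → 20.4553
  f16: (p1, p0, p10) → 99.3724
Σ area = 1109.265

Check V−E+F: 10 − 24 + 16 = 2.

facets=16 area=1109.265


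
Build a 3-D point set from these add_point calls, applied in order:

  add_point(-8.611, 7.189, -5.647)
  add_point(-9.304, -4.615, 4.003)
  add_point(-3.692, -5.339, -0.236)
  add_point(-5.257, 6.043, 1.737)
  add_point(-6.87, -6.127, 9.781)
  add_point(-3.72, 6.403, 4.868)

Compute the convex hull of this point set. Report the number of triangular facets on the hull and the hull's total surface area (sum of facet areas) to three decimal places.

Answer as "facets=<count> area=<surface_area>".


5 of the 6 inputs are extreme points: [0, 1, 2, 4, 5].

Facet areas (half cross-product norm):
  f1: (p0, p2, p1) → 50.8183
  f2: (p4, p2, p1) → 22.2735
  f3: (p5, p0, p1) → 70.6137
  f4: (p5, p4, p1) → 39.9186
  f5: (p5, p0, p2) → 71.0361
  f6: (p5, p4, p2) → 64.1188
Σ area = 318.779

Euler characteristic 5−9+6 = 2 ✓

facets=6 area=318.779


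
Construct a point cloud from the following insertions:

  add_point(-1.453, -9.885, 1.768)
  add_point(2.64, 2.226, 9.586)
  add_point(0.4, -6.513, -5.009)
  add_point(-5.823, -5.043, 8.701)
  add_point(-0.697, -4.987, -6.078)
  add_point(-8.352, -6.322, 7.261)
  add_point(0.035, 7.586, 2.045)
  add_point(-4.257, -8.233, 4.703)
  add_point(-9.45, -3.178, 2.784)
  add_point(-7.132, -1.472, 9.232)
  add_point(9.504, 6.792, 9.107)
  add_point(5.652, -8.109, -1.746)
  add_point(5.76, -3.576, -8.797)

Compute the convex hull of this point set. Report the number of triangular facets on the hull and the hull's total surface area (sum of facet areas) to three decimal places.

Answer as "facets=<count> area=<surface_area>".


13 of the 13 inputs are extreme points: [0, 1, 2, 3, 4, 5, 6, 7, 8, 9, 10, 11, 12].

Facet areas (half cross-product norm):
  f1: (p6, p12, p10) → 97.9173
  f2: (p4, p0, p8) → 47.7387
  f3: (p4, p6, p8) → 83.3375
  f4: (p4, p6, p12) → 53.5529
  f5: (p11, p0, p10) → 76.0850
  f6: (p11, p12, p10) → 78.8214
  f7: (p7, p3, p0) → 4.7899
  f8: (p1, p0, p10) → 47.3517
  f9: (p1, p3, p0) → 53.2194
  f10: (p5, p7, p3) → 7.9781
  f11: (p5, p0, p8) → 26.3756
  f12: (p5, p7, p0) → 2.6161
  f13: (p2, p4, p12) → 7.6597
  f14: (p2, p11, p12) → 22.2774
  f15: (p2, p4, p0) → 6.6452
  f16: (p2, p11, p0) → 23.2432
  f17: (p9, p1, p3) → 20.0713
  f18: (p9, p5, p3) → 6.0196
  f19: (p9, p6, p10) → 80.3762
  f20: (p9, p1, p10) → 10.3930
  f21: (p9, p6, p8) → 47.4965
  f22: (p9, p5, p8) → 14.7799
Σ area = 818.745

Euler characteristic 13−33+22 = 2 ✓

facets=22 area=818.745


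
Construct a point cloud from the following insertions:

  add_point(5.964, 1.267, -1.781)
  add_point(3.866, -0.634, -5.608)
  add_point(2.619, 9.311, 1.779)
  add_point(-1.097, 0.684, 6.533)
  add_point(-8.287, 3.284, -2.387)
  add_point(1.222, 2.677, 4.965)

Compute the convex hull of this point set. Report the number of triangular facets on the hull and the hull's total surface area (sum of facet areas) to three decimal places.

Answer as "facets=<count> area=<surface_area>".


facets=8 area=292.437

Points on the hull: [0, 1, 2, 3, 4, 5] (6 of 6).

Facet areas (half cross-product norm):
  f1: (p3, p2, p4) → 58.8317
  f2: (p1, p2, p4) → 72.1358
  f3: (p1, p2, p0) → 19.5420
  f4: (p1, p3, p4) → 69.2778
  f5: (p1, p3, p0) → 24.7553
  f6: (p5, p2, p0) → 29.8950
  f7: (p5, p3, p0) → 10.8891
  f8: (p5, p3, p2) → 7.1099
Σ area = 292.437

Euler: V−E+F = 6−12+8 = 2.


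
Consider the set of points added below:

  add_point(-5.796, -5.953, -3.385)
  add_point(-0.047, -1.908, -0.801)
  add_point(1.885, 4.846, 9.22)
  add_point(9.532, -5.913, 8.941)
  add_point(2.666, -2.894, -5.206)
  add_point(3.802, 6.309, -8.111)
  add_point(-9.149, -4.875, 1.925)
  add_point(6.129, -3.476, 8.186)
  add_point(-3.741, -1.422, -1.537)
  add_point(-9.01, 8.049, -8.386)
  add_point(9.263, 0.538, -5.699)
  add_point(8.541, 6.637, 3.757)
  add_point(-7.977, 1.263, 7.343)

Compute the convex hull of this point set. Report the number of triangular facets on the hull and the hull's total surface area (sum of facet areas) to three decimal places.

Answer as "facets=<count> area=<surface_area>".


facets=16 area=1051.992

Hull vertices (10/13): indices [0, 2, 3, 4, 5, 6, 9, 10, 11, 12].

Facet areas (half cross-product norm):
  f1: (p11, p2, p3) → 55.6429
  f2: (p11, p2, p9) → 90.9517
  f3: (p12, p3, p6) → 78.1763
  f4: (p12, p2, p3) → 67.9788
  f5: (p12, p9, p6) → 67.3442
  f6: (p12, p2, p9) → 91.1402
  f7: (p0, p9, p6) → 48.4623
  f8: (p0, p4, p9) → 68.7198
  f9: (p0, p3, p6) → 62.2672
  f10: (p0, p4, p3) → 72.5859
  f11: (p10, p11, p3) → 75.4456
  f12: (p10, p4, p3) → 58.0063
  f13: (p5, p11, p9) → 76.3390
  f14: (p5, p10, p11) → 46.0938
  f15: (p5, p4, p9) → 62.8241
  f16: (p5, p10, p4) → 30.0142
Σ area = 1051.992

Check V−E+F: 10 − 24 + 16 = 2.
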